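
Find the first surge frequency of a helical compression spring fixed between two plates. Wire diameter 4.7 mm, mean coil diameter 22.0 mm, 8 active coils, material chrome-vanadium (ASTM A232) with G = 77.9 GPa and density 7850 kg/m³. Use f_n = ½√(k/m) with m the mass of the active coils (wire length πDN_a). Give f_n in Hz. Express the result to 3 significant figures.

430 Hz

k = Gd⁴/(8D³N_a) = (77.9×10³)(4.7⁴)/(8·22.0³·8) = 55.78 N/mm = 55780 N/m
Wire length L = πDN_a = π·22.0·8 = 552.92 mm
m = ρ·(πd²/4)·L = 7850 × 17.349×10⁻⁶ m² × 0.55292 m = 0.075304 kg
f_n = ½√(k/m) = 0.5·√(55780/0.075304) = 0.5·√(7.4074e+05) = 430.33 Hz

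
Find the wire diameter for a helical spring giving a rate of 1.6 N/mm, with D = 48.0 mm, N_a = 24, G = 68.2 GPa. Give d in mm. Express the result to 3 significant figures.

4.72 mm

d = (8D³N_a·k / G)^(1/4) = (8·48.0³·24·1.6 / (68.2×10³))^0.25
  = (498.15)^0.25 = 4.7243 mm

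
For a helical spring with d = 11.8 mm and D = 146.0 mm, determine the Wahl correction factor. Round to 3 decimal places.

C = D/d = 146.0/11.8 = 12.3729
K_W = (4C−1)/(4C−4) + 0.615/C = 48.492/45.492 + 0.0497 = 1.1157

1.116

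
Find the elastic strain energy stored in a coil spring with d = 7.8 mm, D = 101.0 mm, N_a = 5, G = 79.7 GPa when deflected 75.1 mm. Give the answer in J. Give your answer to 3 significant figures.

k = Gd⁴/(8D³N_a) = (79.7×10³)(7.8⁴)/(8·101.0³·5) = 7.1583 N/mm
U = ½kδ² = 0.5 × 7.1583 × 75.1² = 20187 N·mm = 20.187 J

20.2 J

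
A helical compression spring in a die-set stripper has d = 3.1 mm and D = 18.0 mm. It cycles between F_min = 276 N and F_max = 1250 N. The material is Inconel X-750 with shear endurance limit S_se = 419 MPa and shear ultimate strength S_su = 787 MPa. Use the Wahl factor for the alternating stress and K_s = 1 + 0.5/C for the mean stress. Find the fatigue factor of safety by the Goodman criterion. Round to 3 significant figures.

0.258

C = D/d = 18.0/3.1 = 5.8065; K_W = (4C−1)/(4C−4)+0.615/C = 1.2620; K_s = 1+0.5/C = 1.0861
F_a = (F_max−F_min)/2 = 487 N; F_m = (F_max+F_min)/2 = 763 N
τ_a = K_W·8F_aD/(πd³) = 1.2620 × 749.3 = 945.59 MPa
τ_m = K_s·8F_mD/(πd³) = 1.0861 × 1174 = 1275 MPa
Goodman: 1/n_f = τ_a/S_se + τ_m/S_su = 945.59/419 + 1275/787 = 2.25677 + 1.62014 = 3.8769
n_f = 1/3.8769 = 0.2579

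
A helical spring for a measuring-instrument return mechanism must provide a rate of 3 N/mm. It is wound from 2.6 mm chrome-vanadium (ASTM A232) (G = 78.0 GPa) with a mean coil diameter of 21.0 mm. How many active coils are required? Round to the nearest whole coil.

16

N_a = Gd⁴/(8D³k) = (78.0×10³ × 2.6⁴)/(8 × 21.0³ × 3)
    = 3.56441e+06 / 222264 = 16.04 → 16 coils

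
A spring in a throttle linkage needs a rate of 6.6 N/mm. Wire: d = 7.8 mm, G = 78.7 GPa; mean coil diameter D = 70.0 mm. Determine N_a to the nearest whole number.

N_a = Gd⁴/(8D³k) = (78.7×10³ × 7.8⁴)/(8 × 70.0³ × 6.6)
    = 2.91308e+08 / 1.81104e+07 = 16.09 → 16 coils

16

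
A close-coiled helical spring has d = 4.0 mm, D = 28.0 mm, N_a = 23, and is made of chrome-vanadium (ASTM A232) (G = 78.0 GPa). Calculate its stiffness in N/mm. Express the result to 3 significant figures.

k = Gd⁴/(8D³N_a) = (78.0×10³ × 4.0⁴) / (8 × 28.0³ × 23)
  = 1.9968e+07 / 4.03917e+06 = 4.9436 N/mm

4.94 N/mm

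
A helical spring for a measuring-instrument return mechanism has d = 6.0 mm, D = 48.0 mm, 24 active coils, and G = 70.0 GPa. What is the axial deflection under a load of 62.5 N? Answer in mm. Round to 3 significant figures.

k = Gd⁴/(8D³N_a) = (70.0×10³)(6.0⁴)/(8·48.0³·24) = 4.2725 N/mm
δ = F/k = 62.5 / 4.2725 = 14.629 mm

14.6 mm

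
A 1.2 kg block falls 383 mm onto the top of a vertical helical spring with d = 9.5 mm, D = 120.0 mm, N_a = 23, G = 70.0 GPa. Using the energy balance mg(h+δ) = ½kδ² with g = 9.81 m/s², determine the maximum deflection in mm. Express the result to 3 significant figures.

k = Gd⁴/(8D³N_a) = (70.0×10³)(9.5⁴)/(8·120.0³·23) = 1.7932 N/mm
W = mg = 1.2 × 9.81 = 11.772 N
½kδ² − Wδ − Wh = 0 → δ = (W + √(W² + 2kWh))/k
δ = (11.772 + √(138.58 + 16170))/1.7932 = (11.772 + 127.71)/1.7932 = 77.781 mm

77.8 mm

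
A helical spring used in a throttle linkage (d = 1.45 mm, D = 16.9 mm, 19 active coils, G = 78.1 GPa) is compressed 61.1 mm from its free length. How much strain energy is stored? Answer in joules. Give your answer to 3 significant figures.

k = Gd⁴/(8D³N_a) = (78.1×10³)(1.45⁴)/(8·16.9³·19) = 0.47056 N/mm
U = ½kδ² = 0.5 × 0.47056 × 61.1² = 878.36 N·mm = 0.87836 J

0.878 J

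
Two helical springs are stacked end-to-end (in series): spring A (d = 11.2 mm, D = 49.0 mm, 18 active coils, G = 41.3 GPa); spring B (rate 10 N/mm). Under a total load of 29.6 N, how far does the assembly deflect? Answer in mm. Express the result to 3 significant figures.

k_A = Gd⁴/(8D³N_a) = (41.3×10³)(11.2⁴)/(8·49.0³·18) = 38.359 N/mm
Series: 1/k_eq = 1/38.359 + 1/10 = 0.12607; k_eq = 7.9321 N/mm
δ = F/k_eq = 29.6/7.9321 = 3.7316 mm

3.73 mm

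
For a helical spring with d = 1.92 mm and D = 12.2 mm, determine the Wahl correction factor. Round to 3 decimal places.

C = D/d = 12.2/1.92 = 6.3542
K_W = (4C−1)/(4C−4) + 0.615/C = 24.417/21.417 + 0.0968 = 1.2369

1.237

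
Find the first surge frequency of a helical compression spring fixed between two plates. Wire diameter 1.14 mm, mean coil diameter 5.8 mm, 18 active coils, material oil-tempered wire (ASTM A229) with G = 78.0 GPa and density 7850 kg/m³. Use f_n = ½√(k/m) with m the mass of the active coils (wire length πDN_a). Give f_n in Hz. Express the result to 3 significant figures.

668 Hz

k = Gd⁴/(8D³N_a) = (78.0×10³)(1.14⁴)/(8·5.8³·18) = 4.6889 N/mm = 4688.9 N/m
Wire length L = πDN_a = π·5.8·18 = 327.98 mm
m = ρ·(πd²/4)·L = 7850 × 1.0207×10⁻⁶ m² × 0.32798 m = 0.002628 kg
f_n = ½√(k/m) = 0.5·√(4688.9/0.002628) = 0.5·√(1.7842e+06) = 667.87 Hz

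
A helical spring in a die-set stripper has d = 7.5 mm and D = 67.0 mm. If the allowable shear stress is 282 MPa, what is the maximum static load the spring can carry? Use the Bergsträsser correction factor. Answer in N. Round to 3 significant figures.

605 N

C = D/d = 67.0/7.5 = 8.9333
K_B = (4C+2)/(4C−3) = 37.733/32.733 = 1.1527
τ_max = K·8FD/(πd³) → F_max = τ_allow·πd³/(8DK)
F_max = 282·π·7.5³/(8·67.0·1.1527) = 3.7375e+05/617.87 = 604.9 N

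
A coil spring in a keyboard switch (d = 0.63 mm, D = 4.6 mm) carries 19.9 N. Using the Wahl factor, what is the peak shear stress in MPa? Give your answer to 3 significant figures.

1120 MPa

Spring index C = D/d = 4.6/0.63 = 7.3016
K_W = (4C−1)/(4C−4) + 0.615/C = 28.206/25.206 + 0.0842 = 1.2032
τ₀ = 8FD/(πd³) = 8·19.9·4.6/(π·0.63³) = 732.32/0.78555 = 932.24 MPa
τ_max = K·τ₀ = 1.2032 × 932.24 = 1121.7 MPa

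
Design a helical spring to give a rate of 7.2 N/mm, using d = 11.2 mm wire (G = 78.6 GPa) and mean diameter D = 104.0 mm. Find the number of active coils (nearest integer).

19

N_a = Gd⁴/(8D³k) = (78.6×10³ × 11.2⁴)/(8 × 104.0³ × 7.2)
    = 1.23679e+09 / 6.47922e+07 = 19.09 → 19 coils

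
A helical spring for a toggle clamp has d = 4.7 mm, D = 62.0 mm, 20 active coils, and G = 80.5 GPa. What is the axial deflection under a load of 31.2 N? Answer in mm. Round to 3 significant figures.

k = Gd⁴/(8D³N_a) = (80.5×10³)(4.7⁴)/(8·62.0³·20) = 1.0301 N/mm
δ = F/k = 31.2 / 1.0301 = 30.287 mm

30.3 mm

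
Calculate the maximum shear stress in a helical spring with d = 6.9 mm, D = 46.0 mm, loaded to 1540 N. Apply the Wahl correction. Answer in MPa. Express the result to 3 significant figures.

Spring index C = D/d = 46.0/6.9 = 6.6667
K_W = (4C−1)/(4C−4) + 0.615/C = 25.667/22.667 + 0.0923 = 1.2246
τ₀ = 8FD/(πd³) = 8·1540·46.0/(π·6.9³) = 566720/1032 = 549.13 MPa
τ_max = K·τ₀ = 1.2246 × 549.13 = 672.46 MPa

672 MPa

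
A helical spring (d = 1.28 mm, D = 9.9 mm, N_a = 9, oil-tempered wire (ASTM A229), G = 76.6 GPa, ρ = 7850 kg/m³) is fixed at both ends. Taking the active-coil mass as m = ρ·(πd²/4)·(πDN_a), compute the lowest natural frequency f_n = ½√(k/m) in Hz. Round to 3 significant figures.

k = Gd⁴/(8D³N_a) = (76.6×10³)(1.28⁴)/(8·9.9³·9) = 2.9433 N/mm = 2943.3 N/m
Wire length L = πDN_a = π·9.9·9 = 279.92 mm
m = ρ·(πd²/4)·L = 7850 × 1.2868×10⁻⁶ m² × 0.27992 m = 0.0028275 kg
f_n = ½√(k/m) = 0.5·√(2943.3/0.0028275) = 0.5·√(1.0409e+06) = 510.13 Hz

510 Hz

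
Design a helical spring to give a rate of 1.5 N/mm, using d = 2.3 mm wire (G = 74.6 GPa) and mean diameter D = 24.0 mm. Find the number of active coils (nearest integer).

13

N_a = Gd⁴/(8D³k) = (74.6×10³ × 2.3⁴)/(8 × 24.0³ × 1.5)
    = 2.08761e+06 / 165888 = 12.58 → 13 coils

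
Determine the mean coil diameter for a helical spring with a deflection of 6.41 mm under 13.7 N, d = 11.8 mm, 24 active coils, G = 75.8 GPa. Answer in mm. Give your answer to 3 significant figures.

Required rate k = F/δ = 13.7/6.41 = 2.1373 N/mm
D = (Gd⁴/(8N_a·k))^(1/3) = (75.8×10³·11.8⁴/(8·24·2.1373))^(1/3)
  = (3.58124e+06)^(1/3) = 152.9952 mm

153 mm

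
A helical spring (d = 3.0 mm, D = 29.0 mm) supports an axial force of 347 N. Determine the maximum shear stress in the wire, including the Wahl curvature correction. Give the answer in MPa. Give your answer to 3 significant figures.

Spring index C = D/d = 29.0/3.0 = 9.6667
K_W = (4C−1)/(4C−4) + 0.615/C = 37.667/34.667 + 0.0636 = 1.1502
τ₀ = 8FD/(πd³) = 8·347·29.0/(π·3.0³) = 80504/84.823 = 949.08 MPa
τ_max = K·τ₀ = 1.1502 × 949.08 = 1091.6 MPa

1090 MPa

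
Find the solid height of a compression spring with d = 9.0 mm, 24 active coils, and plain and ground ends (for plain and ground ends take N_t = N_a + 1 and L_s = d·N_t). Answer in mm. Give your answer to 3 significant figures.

225 mm

plain and ground ends: N_t = N_a + 1 = 24 + 1 = 25
L_s = d·N_t = 9.0 × 25 = 225 mm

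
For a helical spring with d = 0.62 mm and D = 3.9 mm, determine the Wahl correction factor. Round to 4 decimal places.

C = D/d = 3.9/0.62 = 6.2903
K_W = (4C−1)/(4C−4) + 0.615/C = 24.161/21.161 + 0.0978 = 1.2395

1.2395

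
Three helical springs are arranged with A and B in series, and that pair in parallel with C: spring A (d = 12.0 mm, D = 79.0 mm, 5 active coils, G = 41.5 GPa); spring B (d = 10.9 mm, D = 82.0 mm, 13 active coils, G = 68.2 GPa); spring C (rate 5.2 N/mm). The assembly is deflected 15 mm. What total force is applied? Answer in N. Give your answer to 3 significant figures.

260 N

k_A = Gd⁴/(8D³N_a) = (41.5×10³)(12.0⁴)/(8·79.0³·5) = 43.635 N/mm
k_B = Gd⁴/(8D³N_a) = (68.2×10³)(10.9⁴)/(8·82.0³·13) = 16.789 N/mm
Springs A,B series: k_AB = 1/(1/43.635+1/16.789) = 12.124 N/mm; parallel with C: k_eq = 12.124+5.2 = 17.324 N/mm
F = k_eq·δ = 17.324·15 = 259.86 N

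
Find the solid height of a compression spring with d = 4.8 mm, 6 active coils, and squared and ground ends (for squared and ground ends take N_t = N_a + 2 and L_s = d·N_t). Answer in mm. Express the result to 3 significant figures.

squared and ground ends: N_t = N_a + 2 = 6 + 2 = 8
L_s = d·N_t = 4.8 × 8 = 38.4 mm

38.4 mm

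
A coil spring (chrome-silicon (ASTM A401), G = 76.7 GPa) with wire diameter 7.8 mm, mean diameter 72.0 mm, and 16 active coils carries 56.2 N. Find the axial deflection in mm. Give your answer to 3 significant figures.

9.46 mm

k = Gd⁴/(8D³N_a) = (76.7×10³)(7.8⁴)/(8·72.0³·16) = 5.9425 N/mm
δ = F/k = 56.2 / 5.9425 = 9.4574 mm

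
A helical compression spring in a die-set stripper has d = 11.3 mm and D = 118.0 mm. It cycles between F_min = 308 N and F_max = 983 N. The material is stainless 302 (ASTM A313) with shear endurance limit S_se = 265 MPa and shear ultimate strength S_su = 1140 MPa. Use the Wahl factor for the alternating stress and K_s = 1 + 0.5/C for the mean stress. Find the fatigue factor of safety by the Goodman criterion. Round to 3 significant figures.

C = D/d = 118.0/11.3 = 10.4425; K_W = (4C−1)/(4C−4)+0.615/C = 1.1383; K_s = 1+0.5/C = 1.0479
F_a = (F_max−F_min)/2 = 337.5 N; F_m = (F_max+F_min)/2 = 645.5 N
τ_a = K_W·8F_aD/(πd³) = 1.1383 × 70.285 = 80.007 MPa
τ_m = K_s·8F_mD/(πd³) = 1.0479 × 134.43 = 140.86 MPa
Goodman: 1/n_f = τ_a/S_se + τ_m/S_su = 80.007/265 + 140.86/1140 = 0.30191 + 0.12356 = 0.42548
n_f = 1/0.42548 = 2.35

2.35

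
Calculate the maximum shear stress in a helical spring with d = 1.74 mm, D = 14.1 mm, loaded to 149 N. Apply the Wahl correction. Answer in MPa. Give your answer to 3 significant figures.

1200 MPa

Spring index C = D/d = 14.1/1.74 = 8.1034
K_W = (4C−1)/(4C−4) + 0.615/C = 31.414/28.414 + 0.0759 = 1.1815
τ₀ = 8FD/(πd³) = 8·149·14.1/(π·1.74³) = 16807.2/16.55 = 1015.5 MPa
τ_max = K·τ₀ = 1.1815 × 1015.5 = 1199.8 MPa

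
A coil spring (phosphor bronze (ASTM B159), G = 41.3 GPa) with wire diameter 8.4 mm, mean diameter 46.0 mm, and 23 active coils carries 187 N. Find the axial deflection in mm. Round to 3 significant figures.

16.3 mm

k = Gd⁴/(8D³N_a) = (41.3×10³)(8.4⁴)/(8·46.0³·23) = 11.481 N/mm
δ = F/k = 187 / 11.481 = 16.288 mm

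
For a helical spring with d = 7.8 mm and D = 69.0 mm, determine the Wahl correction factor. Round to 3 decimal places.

1.165

C = D/d = 69.0/7.8 = 8.8462
K_W = (4C−1)/(4C−4) + 0.615/C = 34.385/31.385 + 0.0695 = 1.1651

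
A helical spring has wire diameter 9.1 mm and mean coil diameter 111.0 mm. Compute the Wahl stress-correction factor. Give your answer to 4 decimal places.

1.1174

C = D/d = 111.0/9.1 = 12.1978
K_W = (4C−1)/(4C−4) + 0.615/C = 47.791/44.791 + 0.0504 = 1.1174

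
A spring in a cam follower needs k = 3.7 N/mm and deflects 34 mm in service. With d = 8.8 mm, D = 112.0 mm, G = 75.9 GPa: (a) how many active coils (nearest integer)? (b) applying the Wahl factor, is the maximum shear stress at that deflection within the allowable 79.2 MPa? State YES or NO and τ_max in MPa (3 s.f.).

N_a = Gd⁴/(8D³k) = (75.9×10³)(8.8⁴)/(8·112.0³·3.7) = 10.95 → N_a = 11
Actual rate k = Gd⁴/(8D³·11) = 3.6816 N/mm
Working load F = kδ = 3.6816·34 = 125.17 N
C = 112.0/8.8 = 12.7273; K_W = (4C−1)/(4C−4)+0.615/C = 1.1123
τ_max = K_W·8FD/(πd³) = 1.1123·52.387 = 58.269 MPa
τ_max ≤ 79.2 MPa → acceptable

(a) 11 coils; (b) YES, τ_max = 58.3 MPa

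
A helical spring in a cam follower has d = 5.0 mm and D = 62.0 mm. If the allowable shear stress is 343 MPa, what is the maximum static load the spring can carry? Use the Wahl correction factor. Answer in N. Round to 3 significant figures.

C = D/d = 62.0/5.0 = 12.4000
K_W = (4C−1)/(4C−4) + 0.615/C = 48.600/45.600 + 0.0496 = 1.1154
τ_max = K·8FD/(πd³) → F_max = τ_allow·πd³/(8DK)
F_max = 343·π·5.0³/(8·62.0·1.1154) = 1.347e+05/553.23 = 243.47 N

243 N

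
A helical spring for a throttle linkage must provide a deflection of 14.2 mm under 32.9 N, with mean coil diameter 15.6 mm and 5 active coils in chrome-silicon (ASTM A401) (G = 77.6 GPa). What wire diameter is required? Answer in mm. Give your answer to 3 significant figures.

1.46 mm

Required rate k = F/δ = 32.9/14.2 = 2.3169 N/mm
d = (8D³N_a·k / G)^(1/4) = (8·15.6³·5·2.3169 / (77.6×10³))^0.25
  = (4.534)^0.25 = 1.4592 mm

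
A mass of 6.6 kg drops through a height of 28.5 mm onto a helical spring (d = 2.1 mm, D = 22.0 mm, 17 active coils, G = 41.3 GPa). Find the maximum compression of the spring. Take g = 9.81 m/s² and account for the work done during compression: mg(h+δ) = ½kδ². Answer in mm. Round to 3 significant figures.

259 mm

k = Gd⁴/(8D³N_a) = (41.3×10³)(2.1⁴)/(8·22.0³·17) = 0.55465 N/mm
W = mg = 6.6 × 9.81 = 64.746 N
½kδ² − Wδ − Wh = 0 → δ = (W + √(W² + 2kWh))/k
δ = (64.746 + √(4192 + 2046.95))/0.55465 = (64.746 + 78.987)/0.55465 = 259.14 mm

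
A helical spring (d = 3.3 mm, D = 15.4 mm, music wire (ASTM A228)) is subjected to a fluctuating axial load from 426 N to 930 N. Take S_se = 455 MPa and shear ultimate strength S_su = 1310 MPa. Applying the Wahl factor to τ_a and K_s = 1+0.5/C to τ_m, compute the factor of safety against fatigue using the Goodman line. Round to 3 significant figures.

C = D/d = 15.4/3.3 = 4.6667; K_W = (4C−1)/(4C−4)+0.615/C = 1.3363; K_s = 1+0.5/C = 1.1071
F_a = (F_max−F_min)/2 = 252 N; F_m = (F_max+F_min)/2 = 678 N
τ_a = K_W·8F_aD/(πd³) = 1.3363 × 274.99 = 367.48 MPa
τ_m = K_s·8F_mD/(πd³) = 1.1071 × 739.86 = 819.13 MPa
Goodman: 1/n_f = τ_a/S_se + τ_m/S_su = 367.48/455 + 819.13/1310 = 0.80765 + 0.62529 = 1.4329
n_f = 1/1.4329 = 0.6979

0.698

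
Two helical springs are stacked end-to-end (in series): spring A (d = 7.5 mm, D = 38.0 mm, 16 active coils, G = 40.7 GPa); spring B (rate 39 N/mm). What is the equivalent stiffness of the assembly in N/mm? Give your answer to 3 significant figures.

12.5 N/mm

k_A = Gd⁴/(8D³N_a) = (40.7×10³)(7.5⁴)/(8·38.0³·16) = 18.335 N/mm
Series: 1/k_eq = 1/18.335 + 1/39 = 0.080182; k_eq = 12.472 N/mm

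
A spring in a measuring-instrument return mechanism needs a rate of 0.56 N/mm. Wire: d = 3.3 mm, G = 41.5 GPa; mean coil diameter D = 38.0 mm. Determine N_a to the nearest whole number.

N_a = Gd⁴/(8D³k) = (41.5×10³ × 3.3⁴)/(8 × 38.0³ × 0.56)
    = 4.92157e+06 / 245827 = 20.02 → 20 coils

20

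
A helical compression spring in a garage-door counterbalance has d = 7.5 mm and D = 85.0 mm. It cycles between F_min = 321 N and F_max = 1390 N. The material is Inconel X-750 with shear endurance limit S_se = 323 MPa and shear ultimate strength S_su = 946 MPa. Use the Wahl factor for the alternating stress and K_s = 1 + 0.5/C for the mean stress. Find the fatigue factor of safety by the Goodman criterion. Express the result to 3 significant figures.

C = D/d = 85.0/7.5 = 11.3333; K_W = (4C−1)/(4C−4)+0.615/C = 1.1268; K_s = 1+0.5/C = 1.0441
F_a = (F_max−F_min)/2 = 534.5 N; F_m = (F_max+F_min)/2 = 855.5 N
τ_a = K_W·8F_aD/(πd³) = 1.1268 × 274.24 = 309.02 MPa
τ_m = K_s·8F_mD/(πd³) = 1.0441 × 438.93 = 458.29 MPa
Goodman: 1/n_f = τ_a/S_se + τ_m/S_su = 309.02/323 + 458.29/946 = 0.95672 + 0.48446 = 1.4412
n_f = 1/1.4412 = 0.6939

0.694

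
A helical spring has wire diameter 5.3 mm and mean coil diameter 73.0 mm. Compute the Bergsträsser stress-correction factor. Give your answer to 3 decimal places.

1.096

C = D/d = 73.0/5.3 = 13.7736
K_B = (4C+2)/(4C−3) = 57.094/52.094 = 1.0960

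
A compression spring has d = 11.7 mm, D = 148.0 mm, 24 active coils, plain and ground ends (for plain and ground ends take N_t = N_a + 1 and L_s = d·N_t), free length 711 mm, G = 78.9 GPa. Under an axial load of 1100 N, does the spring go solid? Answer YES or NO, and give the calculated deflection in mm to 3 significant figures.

k = Gd⁴/(8D³N_a) = (78.9×10³)(11.7⁴)/(8·148.0³·24) = 2.3754 N/mm
N_t = 25; L_s = 11.7·25 = 292.5 mm; δ_solid = L₀ − L_s = 711 − 292.5 = 418.5 mm
δ = F/k = 1100/2.3754 = 463.08 mm
δ ≥ δ_solid → spring goes solid

YES, δ = 463 mm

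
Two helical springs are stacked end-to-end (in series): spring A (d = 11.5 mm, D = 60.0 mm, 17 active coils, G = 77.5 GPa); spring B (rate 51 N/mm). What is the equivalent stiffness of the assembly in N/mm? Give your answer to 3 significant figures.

24.2 N/mm

k_A = Gd⁴/(8D³N_a) = (77.5×10³)(11.5⁴)/(8·60.0³·17) = 46.142 N/mm
Series: 1/k_eq = 1/46.142 + 1/51 = 0.04128; k_eq = 24.225 N/mm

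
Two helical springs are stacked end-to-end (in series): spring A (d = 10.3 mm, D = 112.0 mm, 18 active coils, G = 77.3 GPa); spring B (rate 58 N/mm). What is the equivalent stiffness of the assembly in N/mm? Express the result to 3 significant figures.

k_A = Gd⁴/(8D³N_a) = (77.3×10³)(10.3⁴)/(8·112.0³·18) = 4.3004 N/mm
Series: 1/k_eq = 1/4.3004 + 1/58 = 0.24978; k_eq = 4.0036 N/mm

4.00 N/mm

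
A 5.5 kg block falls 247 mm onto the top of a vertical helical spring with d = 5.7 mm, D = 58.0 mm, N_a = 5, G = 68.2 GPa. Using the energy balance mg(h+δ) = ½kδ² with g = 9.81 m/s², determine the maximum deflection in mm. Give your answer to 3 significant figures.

59.9 mm

k = Gd⁴/(8D³N_a) = (68.2×10³)(5.7⁴)/(8·58.0³·5) = 9.2244 N/mm
W = mg = 5.5 × 9.81 = 53.955 N
½kδ² − Wδ − Wh = 0 → δ = (W + √(W² + 2kWh))/k
δ = (53.955 + √(2911.1 + 245866))/9.2244 = (53.955 + 498.78)/9.2244 = 59.92 mm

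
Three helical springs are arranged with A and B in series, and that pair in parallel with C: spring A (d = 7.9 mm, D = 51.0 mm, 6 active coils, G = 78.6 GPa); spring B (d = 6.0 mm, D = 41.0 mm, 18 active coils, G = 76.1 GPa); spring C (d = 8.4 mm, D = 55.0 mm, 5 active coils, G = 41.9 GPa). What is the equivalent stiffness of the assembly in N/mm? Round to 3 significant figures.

k_A = Gd⁴/(8D³N_a) = (78.6×10³)(7.9⁴)/(8·51.0³·6) = 48.082 N/mm
k_B = Gd⁴/(8D³N_a) = (76.1×10³)(6.0⁴)/(8·41.0³·18) = 9.9375 N/mm
k_C = Gd⁴/(8D³N_a) = (41.9×10³)(8.4⁴)/(8·55.0³·5) = 31.346 N/mm
Springs A,B series: k_AB = 1/(1/48.082+1/9.9375) = 8.2354 N/mm; parallel with C: k_eq = 8.2354+31.346 = 39.581 N/mm

39.6 N/mm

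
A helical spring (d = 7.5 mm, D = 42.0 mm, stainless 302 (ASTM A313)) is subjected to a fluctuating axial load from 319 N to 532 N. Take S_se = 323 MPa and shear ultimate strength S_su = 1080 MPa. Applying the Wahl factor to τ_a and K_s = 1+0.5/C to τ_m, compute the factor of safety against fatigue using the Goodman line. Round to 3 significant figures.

C = D/d = 42.0/7.5 = 5.6000; K_W = (4C−1)/(4C−4)+0.615/C = 1.2729; K_s = 1+0.5/C = 1.0893
F_a = (F_max−F_min)/2 = 106.5 N; F_m = (F_max+F_min)/2 = 425.5 N
τ_a = K_W·8F_aD/(πd³) = 1.2729 × 26.999 = 34.367 MPa
τ_m = K_s·8F_mD/(πd³) = 1.0893 × 107.87 = 117.5 MPa
Goodman: 1/n_f = τ_a/S_se + τ_m/S_su = 34.367/323 + 117.5/1080 = 0.10640 + 0.10880 = 0.2152
n_f = 1/0.2152 = 4.647

4.65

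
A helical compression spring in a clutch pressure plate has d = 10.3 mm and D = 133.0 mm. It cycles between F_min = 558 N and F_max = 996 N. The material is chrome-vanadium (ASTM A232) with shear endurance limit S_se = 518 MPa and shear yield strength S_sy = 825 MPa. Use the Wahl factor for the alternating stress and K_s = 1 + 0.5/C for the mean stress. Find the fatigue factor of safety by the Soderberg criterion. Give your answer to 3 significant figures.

C = D/d = 133.0/10.3 = 12.9126; K_W = (4C−1)/(4C−4)+0.615/C = 1.1106; K_s = 1+0.5/C = 1.0387
F_a = (F_max−F_min)/2 = 219 N; F_m = (F_max+F_min)/2 = 777 N
τ_a = K_W·8F_aD/(πd³) = 1.1106 × 67.877 = 75.384 MPa
τ_m = K_s·8F_mD/(πd³) = 1.0387 × 240.82 = 250.15 MPa
Soderberg: 1/n_f = τ_a/S_se + τ_m/S_sy = 75.384/518 + 250.15/825 = 0.14553 + 0.30321 = 0.44874
n_f = 1/0.44874 = 2.228

2.23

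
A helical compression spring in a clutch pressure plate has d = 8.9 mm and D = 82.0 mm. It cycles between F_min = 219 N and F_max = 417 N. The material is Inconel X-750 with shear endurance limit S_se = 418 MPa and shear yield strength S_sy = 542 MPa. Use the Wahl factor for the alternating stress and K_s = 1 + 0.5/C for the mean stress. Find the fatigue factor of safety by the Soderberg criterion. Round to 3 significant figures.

3.78

C = D/d = 82.0/8.9 = 9.2135; K_W = (4C−1)/(4C−4)+0.615/C = 1.1581; K_s = 1+0.5/C = 1.0543
F_a = (F_max−F_min)/2 = 99 N; F_m = (F_max+F_min)/2 = 318 N
τ_a = K_W·8F_aD/(πd³) = 1.1581 × 29.324 = 33.959 MPa
τ_m = K_s·8F_mD/(πd³) = 1.0543 × 94.191 = 99.303 MPa
Soderberg: 1/n_f = τ_a/S_se + τ_m/S_sy = 33.959/418 + 99.303/542 = 0.08124 + 0.18322 = 0.26446
n_f = 1/0.26446 = 3.781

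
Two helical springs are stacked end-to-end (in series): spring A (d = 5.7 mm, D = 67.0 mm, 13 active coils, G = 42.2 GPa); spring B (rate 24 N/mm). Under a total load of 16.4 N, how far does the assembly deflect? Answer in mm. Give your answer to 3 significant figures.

k_A = Gd⁴/(8D³N_a) = (42.2×10³)(5.7⁴)/(8·67.0³·13) = 1.4241 N/mm
Series: 1/k_eq = 1/1.4241 + 1/24 = 0.74384; k_eq = 1.3444 N/mm
δ = F/k_eq = 16.4/1.3444 = 12.199 mm

12.2 mm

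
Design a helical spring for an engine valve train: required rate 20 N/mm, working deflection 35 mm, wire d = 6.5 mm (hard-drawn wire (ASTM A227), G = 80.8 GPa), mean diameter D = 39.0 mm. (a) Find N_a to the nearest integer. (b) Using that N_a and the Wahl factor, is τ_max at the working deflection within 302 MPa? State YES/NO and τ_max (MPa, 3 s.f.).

N_a = Gd⁴/(8D³k) = (80.8×10³)(6.5⁴)/(8·39.0³·20) = 15.2 → N_a = 15
Actual rate k = Gd⁴/(8D³·15) = 20.262 N/mm
Working load F = kδ = 20.262·35 = 709.18 N
C = 39.0/6.5 = 6.0000; K_W = (4C−1)/(4C−4)+0.615/C = 1.2525
τ_max = K_W·8FD/(πd³) = 1.2525·256.46 = 321.22 MPa
τ_max > 302 MPa → exceeds allowable

(a) 15 coils; (b) NO, τ_max = 321 MPa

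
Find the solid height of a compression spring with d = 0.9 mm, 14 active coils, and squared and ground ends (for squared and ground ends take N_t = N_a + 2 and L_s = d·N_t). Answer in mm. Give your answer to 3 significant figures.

14.4 mm

squared and ground ends: N_t = N_a + 2 = 14 + 2 = 16
L_s = d·N_t = 0.9 × 16 = 14.4 mm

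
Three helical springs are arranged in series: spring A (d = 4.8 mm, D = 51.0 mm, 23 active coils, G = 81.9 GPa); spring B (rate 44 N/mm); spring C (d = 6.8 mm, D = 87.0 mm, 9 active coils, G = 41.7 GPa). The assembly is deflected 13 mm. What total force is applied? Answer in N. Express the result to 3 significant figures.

k_A = Gd⁴/(8D³N_a) = (81.9×10³)(4.8⁴)/(8·51.0³·23) = 1.7812 N/mm
k_C = Gd⁴/(8D³N_a) = (41.7×10³)(6.8⁴)/(8·87.0³·9) = 1.8805 N/mm
Series: 1/k_eq = 1/1.7812 + 1/44 + 1/1.8805 = 1.1159; k_eq = 0.89614 N/mm
F = k_eq·δ = 0.89614·13 = 11.65 N

11.6 N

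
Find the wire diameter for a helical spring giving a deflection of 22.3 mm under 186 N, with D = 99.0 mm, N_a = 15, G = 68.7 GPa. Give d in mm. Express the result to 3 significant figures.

10.9 mm

Required rate k = F/δ = 186/22.3 = 8.3408 N/mm
d = (8D³N_a·k / G)^(1/4) = (8·99.0³·15·8.3408 / (68.7×10³))^0.25
  = (14136)^0.25 = 10.9040 mm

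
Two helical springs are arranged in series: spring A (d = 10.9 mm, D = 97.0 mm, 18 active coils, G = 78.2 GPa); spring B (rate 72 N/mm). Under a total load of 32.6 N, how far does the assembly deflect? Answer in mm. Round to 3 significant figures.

k_A = Gd⁴/(8D³N_a) = (78.2×10³)(10.9⁴)/(8·97.0³·18) = 8.3991 N/mm
Series: 1/k_eq = 1/8.3991 + 1/72 = 0.13295; k_eq = 7.5217 N/mm
δ = F/k_eq = 32.6/7.5217 = 4.3341 mm

4.33 mm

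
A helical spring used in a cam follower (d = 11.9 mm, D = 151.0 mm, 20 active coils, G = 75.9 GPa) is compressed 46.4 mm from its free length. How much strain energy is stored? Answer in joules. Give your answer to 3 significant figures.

2.97 J

k = Gd⁴/(8D³N_a) = (75.9×10³)(11.9⁴)/(8·151.0³·20) = 2.763 N/mm
U = ½kδ² = 0.5 × 2.763 × 46.4² = 2974.3 N·mm = 2.9743 J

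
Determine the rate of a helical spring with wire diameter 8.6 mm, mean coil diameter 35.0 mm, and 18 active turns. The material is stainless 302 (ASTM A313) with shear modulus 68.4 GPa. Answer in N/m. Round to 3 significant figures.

60600 N/m

k = Gd⁴/(8D³N_a) = (68.4×10³ × 8.6⁴) / (8 × 35.0³ × 18)
  = 3.74154e+08 / 6.174e+06 = 60.601 N/mm = 60601 N/m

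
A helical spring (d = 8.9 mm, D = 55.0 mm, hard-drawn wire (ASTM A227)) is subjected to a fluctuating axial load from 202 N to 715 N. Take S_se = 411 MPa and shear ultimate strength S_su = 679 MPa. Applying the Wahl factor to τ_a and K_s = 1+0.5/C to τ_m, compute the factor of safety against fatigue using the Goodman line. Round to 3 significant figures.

C = D/d = 55.0/8.9 = 6.1798; K_W = (4C−1)/(4C−4)+0.615/C = 1.2443; K_s = 1+0.5/C = 1.0809
F_a = (F_max−F_min)/2 = 256.5 N; F_m = (F_max+F_min)/2 = 458.5 N
τ_a = K_W·8F_aD/(πd³) = 1.2443 × 50.959 = 63.409 MPa
τ_m = K_s·8F_mD/(πd³) = 1.0809 × 91.09 = 98.46 MPa
Goodman: 1/n_f = τ_a/S_se + τ_m/S_su = 63.409/411 + 98.46/679 = 0.15428 + 0.14501 = 0.29929
n_f = 1/0.29929 = 3.341

3.34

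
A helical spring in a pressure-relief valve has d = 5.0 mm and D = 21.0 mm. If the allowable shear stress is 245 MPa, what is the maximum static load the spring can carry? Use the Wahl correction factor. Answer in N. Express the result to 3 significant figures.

C = D/d = 21.0/5.0 = 4.2000
K_W = (4C−1)/(4C−4) + 0.615/C = 15.800/12.800 + 0.1464 = 1.3808
τ_max = K·8FD/(πd³) → F_max = τ_allow·πd³/(8DK)
F_max = 245·π·5.0³/(8·21.0·1.3808) = 96211/231.97 = 414.75 N

415 N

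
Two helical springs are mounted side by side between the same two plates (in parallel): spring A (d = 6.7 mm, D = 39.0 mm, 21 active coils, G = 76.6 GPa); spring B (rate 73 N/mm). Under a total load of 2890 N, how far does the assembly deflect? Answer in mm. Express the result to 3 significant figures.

32.7 mm

k_A = Gd⁴/(8D³N_a) = (76.6×10³)(6.7⁴)/(8·39.0³·21) = 15.489 N/mm
Parallel: k_eq = 15.489 + 73 = 88.489 N/mm
δ = F/k_eq = 2890/88.489 = 32.659 mm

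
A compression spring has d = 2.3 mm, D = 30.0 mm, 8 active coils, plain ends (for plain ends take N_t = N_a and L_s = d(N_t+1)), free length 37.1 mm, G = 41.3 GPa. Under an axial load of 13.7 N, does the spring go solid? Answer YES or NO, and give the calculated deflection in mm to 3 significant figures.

YES, δ = 20.5 mm

k = Gd⁴/(8D³N_a) = (41.3×10³)(2.3⁴)/(8·30.0³·8) = 0.66883 N/mm
N_t = 8; L_s = 2.3·9 = 20.7 mm; δ_solid = L₀ − L_s = 37.1 − 20.7 = 16.4 mm
δ = F/k = 13.7/0.66883 = 20.483 mm
δ ≥ δ_solid → spring goes solid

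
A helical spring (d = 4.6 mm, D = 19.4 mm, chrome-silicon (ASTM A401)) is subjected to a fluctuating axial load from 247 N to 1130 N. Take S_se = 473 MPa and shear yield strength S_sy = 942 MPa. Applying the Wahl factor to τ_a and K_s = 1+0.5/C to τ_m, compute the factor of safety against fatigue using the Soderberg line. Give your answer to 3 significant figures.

0.936

C = D/d = 19.4/4.6 = 4.2174; K_W = (4C−1)/(4C−4)+0.615/C = 1.3789; K_s = 1+0.5/C = 1.1186
F_a = (F_max−F_min)/2 = 441.5 N; F_m = (F_max+F_min)/2 = 688.5 N
τ_a = K_W·8F_aD/(πd³) = 1.3789 × 224.08 = 308.99 MPa
τ_m = K_s·8F_mD/(πd³) = 1.1186 × 349.44 = 390.87 MPa
Soderberg: 1/n_f = τ_a/S_se + τ_m/S_sy = 308.99/473 + 390.87/942 = 0.65325 + 0.41493 = 1.0682
n_f = 1/1.0682 = 0.9362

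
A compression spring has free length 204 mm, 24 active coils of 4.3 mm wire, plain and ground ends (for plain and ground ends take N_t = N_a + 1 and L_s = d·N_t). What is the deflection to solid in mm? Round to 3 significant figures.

N_t = 25; L_s = 4.3·25 = 107.5 mm
δ_solid = L₀ − L_s = 204 − 107.5 = 96.5 mm

96.5 mm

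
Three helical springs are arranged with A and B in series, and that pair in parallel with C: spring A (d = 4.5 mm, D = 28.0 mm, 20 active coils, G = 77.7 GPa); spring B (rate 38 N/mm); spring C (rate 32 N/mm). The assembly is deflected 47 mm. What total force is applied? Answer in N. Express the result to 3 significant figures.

1850 N

k_A = Gd⁴/(8D³N_a) = (77.7×10³)(4.5⁴)/(8·28.0³·20) = 9.0715 N/mm
Springs A,B series: k_AB = 1/(1/9.0715+1/38) = 7.3232 N/mm; parallel with C: k_eq = 7.3232+32 = 39.323 N/mm
F = k_eq·δ = 39.323·47 = 1848.2 N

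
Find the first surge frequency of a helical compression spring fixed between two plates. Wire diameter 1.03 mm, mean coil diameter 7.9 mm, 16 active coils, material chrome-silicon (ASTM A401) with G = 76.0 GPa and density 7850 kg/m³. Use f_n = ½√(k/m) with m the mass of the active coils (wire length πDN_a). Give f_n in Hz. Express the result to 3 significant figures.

k = Gd⁴/(8D³N_a) = (76.0×10³)(1.03⁴)/(8·7.9³·16) = 1.3554 N/mm = 1355.4 N/m
Wire length L = πDN_a = π·7.9·16 = 397.1 mm
m = ρ·(πd²/4)·L = 7850 × 0.83323×10⁻⁶ m² × 0.3971 m = 0.0025974 kg
f_n = ½√(k/m) = 0.5·√(1355.4/0.0025974) = 0.5·√(5.2184e+05) = 361.19 Hz

361 Hz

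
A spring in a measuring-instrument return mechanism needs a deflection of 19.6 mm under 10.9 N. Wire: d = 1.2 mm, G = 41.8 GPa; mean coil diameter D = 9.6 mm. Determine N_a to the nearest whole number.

22

Required rate k = F/δ = 10.9/19.6 = 0.55612 N/mm
N_a = Gd⁴/(8D³k) = (41.8×10³ × 1.2⁴)/(8 × 9.6³ × 0.55612)
    = 86676.5 / 3936.17 = 22.02 → 22 coils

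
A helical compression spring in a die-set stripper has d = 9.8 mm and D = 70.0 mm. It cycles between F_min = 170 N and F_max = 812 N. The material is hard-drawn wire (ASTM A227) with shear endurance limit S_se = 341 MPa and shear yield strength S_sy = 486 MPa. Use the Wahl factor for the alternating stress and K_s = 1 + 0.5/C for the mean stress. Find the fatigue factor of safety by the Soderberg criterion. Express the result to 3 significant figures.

C = D/d = 70.0/9.8 = 7.1429; K_W = (4C−1)/(4C−4)+0.615/C = 1.2082; K_s = 1+0.5/C = 1.0700
F_a = (F_max−F_min)/2 = 321 N; F_m = (F_max+F_min)/2 = 491 N
τ_a = K_W·8F_aD/(πd³) = 1.2082 × 60.795 = 73.452 MPa
τ_m = K_s·8F_mD/(πd³) = 1.0700 × 92.991 = 99.5 MPa
Soderberg: 1/n_f = τ_a/S_se + τ_m/S_sy = 73.452/341 + 99.5/486 = 0.21540 + 0.20473 = 0.42013
n_f = 1/0.42013 = 2.38

2.38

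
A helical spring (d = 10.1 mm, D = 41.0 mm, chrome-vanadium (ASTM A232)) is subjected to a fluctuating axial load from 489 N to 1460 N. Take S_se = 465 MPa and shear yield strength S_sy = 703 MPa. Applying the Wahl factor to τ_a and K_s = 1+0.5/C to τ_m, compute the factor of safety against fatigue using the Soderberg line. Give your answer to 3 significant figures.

3.27

C = D/d = 41.0/10.1 = 4.0594; K_W = (4C−1)/(4C−4)+0.615/C = 1.3966; K_s = 1+0.5/C = 1.1232
F_a = (F_max−F_min)/2 = 485.5 N; F_m = (F_max+F_min)/2 = 974.5 N
τ_a = K_W·8F_aD/(πd³) = 1.3966 × 49.198 = 68.712 MPa
τ_m = K_s·8F_mD/(πd³) = 1.1232 × 98.751 = 110.91 MPa
Soderberg: 1/n_f = τ_a/S_se + τ_m/S_sy = 68.712/465 + 110.91/703 = 0.14777 + 0.15777 = 0.30554
n_f = 1/0.30554 = 3.273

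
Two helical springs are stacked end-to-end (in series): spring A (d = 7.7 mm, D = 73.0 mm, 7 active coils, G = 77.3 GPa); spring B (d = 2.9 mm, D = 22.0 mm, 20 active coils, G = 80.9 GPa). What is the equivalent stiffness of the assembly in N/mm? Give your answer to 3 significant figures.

k_A = Gd⁴/(8D³N_a) = (77.3×10³)(7.7⁴)/(8·73.0³·7) = 12.473 N/mm
k_B = Gd⁴/(8D³N_a) = (80.9×10³)(2.9⁴)/(8·22.0³·20) = 3.3586 N/mm
Series: 1/k_eq = 1/12.473 + 1/3.3586 = 0.37792; k_eq = 2.6461 N/mm

2.65 N/mm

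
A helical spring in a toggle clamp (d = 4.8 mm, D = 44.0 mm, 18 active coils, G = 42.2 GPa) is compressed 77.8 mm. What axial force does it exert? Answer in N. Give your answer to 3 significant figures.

142 N

k = Gd⁴/(8D³N_a) = (42.2×10³)(4.8⁴)/(8·44.0³·18) = 1.8262 N/mm
F = k·δ = 1.8262 × 77.8 = 142.08 N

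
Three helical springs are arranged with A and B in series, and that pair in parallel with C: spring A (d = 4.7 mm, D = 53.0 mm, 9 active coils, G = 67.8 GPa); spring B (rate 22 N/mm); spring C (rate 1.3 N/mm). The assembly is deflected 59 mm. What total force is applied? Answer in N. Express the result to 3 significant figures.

236 N

k_A = Gd⁴/(8D³N_a) = (67.8×10³)(4.7⁴)/(8·53.0³·9) = 3.0865 N/mm
Springs A,B series: k_AB = 1/(1/3.0865+1/22) = 2.7067 N/mm; parallel with C: k_eq = 2.7067+1.3 = 4.0067 N/mm
F = k_eq·δ = 4.0067·59 = 236.4 N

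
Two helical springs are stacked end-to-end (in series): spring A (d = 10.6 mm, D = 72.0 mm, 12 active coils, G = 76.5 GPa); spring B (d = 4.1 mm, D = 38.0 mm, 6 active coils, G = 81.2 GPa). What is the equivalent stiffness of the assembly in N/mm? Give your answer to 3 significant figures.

k_A = Gd⁴/(8D³N_a) = (76.5×10³)(10.6⁴)/(8·72.0³·12) = 26.954 N/mm
k_B = Gd⁴/(8D³N_a) = (81.2×10³)(4.1⁴)/(8·38.0³·6) = 8.7116 N/mm
Series: 1/k_eq = 1/26.954 + 1/8.7116 = 0.15189; k_eq = 6.5837 N/mm

6.58 N/mm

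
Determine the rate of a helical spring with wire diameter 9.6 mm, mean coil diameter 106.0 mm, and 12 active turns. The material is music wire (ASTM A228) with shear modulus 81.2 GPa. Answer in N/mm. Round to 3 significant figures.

k = Gd⁴/(8D³N_a) = (81.2×10³ × 9.6⁴) / (8 × 106.0³ × 12)
  = 6.89669e+08 / 1.14338e+08 = 6.0319 N/mm

6.03 N/mm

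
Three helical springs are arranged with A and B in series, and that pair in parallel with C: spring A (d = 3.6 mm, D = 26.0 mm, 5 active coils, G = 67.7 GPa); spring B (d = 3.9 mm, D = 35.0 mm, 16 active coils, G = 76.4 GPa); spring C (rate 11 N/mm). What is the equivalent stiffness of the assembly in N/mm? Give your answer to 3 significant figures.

k_A = Gd⁴/(8D³N_a) = (67.7×10³)(3.6⁴)/(8·26.0³·5) = 16.174 N/mm
k_B = Gd⁴/(8D³N_a) = (76.4×10³)(3.9⁴)/(8·35.0³·16) = 3.2206 N/mm
Springs A,B series: k_AB = 1/(1/16.174+1/3.2206) = 2.6858 N/mm; parallel with C: k_eq = 2.6858+11 = 13.686 N/mm

13.7 N/mm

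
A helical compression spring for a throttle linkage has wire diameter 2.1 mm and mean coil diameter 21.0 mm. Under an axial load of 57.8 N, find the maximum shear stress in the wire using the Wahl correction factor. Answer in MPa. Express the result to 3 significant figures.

Spring index C = D/d = 21.0/2.1 = 10.0000
K_W = (4C−1)/(4C−4) + 0.615/C = 39.000/36.000 + 0.0615 = 1.1448
τ₀ = 8FD/(πd³) = 8·57.8·21.0/(π·2.1³) = 9710.4/29.094 = 333.76 MPa
τ_max = K·τ₀ = 1.1448 × 333.76 = 382.1 MPa

382 MPa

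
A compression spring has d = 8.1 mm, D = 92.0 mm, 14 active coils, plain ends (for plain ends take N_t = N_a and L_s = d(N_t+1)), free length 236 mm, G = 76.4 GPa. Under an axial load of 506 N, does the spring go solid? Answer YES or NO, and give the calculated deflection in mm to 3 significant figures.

k = Gd⁴/(8D³N_a) = (76.4×10³)(8.1⁴)/(8·92.0³·14) = 3.771 N/mm
N_t = 14; L_s = 8.1·15 = 121.5 mm; δ_solid = L₀ − L_s = 236 − 121.5 = 114.5 mm
δ = F/k = 506/3.771 = 134.18 mm
δ ≥ δ_solid → spring goes solid

YES, δ = 134 mm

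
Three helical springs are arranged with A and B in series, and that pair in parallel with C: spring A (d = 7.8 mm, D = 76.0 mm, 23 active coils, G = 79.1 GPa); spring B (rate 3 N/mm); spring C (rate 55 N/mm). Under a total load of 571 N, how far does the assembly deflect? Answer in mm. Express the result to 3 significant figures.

k_A = Gd⁴/(8D³N_a) = (79.1×10³)(7.8⁴)/(8·76.0³·23) = 3.6249 N/mm
Springs A,B series: k_AB = 1/(1/3.6249+1/3) = 1.6415 N/mm; parallel with C: k_eq = 1.6415+55 = 56.641 N/mm
δ = F/k_eq = 571/56.641 = 10.081 mm

10.1 mm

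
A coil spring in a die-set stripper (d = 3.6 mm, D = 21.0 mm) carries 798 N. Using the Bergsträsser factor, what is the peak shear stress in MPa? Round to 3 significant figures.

1140 MPa

Spring index C = D/d = 21.0/3.6 = 5.8333
K_B = (4C+2)/(4C−3) = 25.333/20.333 = 1.2459
τ₀ = 8FD/(πd³) = 8·798·21.0/(π·3.6³) = 134064/146.57 = 914.65 MPa
τ_max = K·τ₀ = 1.2459 × 914.65 = 1139.6 MPa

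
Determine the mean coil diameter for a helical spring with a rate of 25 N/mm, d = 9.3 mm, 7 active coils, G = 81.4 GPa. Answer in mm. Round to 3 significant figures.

75.8 mm

D = (Gd⁴/(8N_a·k))^(1/3) = (81.4×10³·9.3⁴/(8·7·25))^(1/3)
  = (434939)^(1/3) = 75.7663 mm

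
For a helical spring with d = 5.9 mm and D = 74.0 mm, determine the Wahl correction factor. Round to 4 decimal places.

C = D/d = 74.0/5.9 = 12.5424
K_W = (4C−1)/(4C−4) + 0.615/C = 49.169/46.169 + 0.0490 = 1.1140

1.1140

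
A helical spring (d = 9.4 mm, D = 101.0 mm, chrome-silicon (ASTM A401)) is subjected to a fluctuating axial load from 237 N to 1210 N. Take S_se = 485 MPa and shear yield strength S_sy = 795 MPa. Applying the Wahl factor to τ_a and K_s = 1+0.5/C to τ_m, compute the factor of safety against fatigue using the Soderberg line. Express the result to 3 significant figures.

C = D/d = 101.0/9.4 = 10.7447; K_W = (4C−1)/(4C−4)+0.615/C = 1.1342; K_s = 1+0.5/C = 1.0465
F_a = (F_max−F_min)/2 = 486.5 N; F_m = (F_max+F_min)/2 = 723.5 N
τ_a = K_W·8F_aD/(πd³) = 1.1342 × 150.65 = 170.86 MPa
τ_m = K_s·8F_mD/(πd³) = 1.0465 × 224.04 = 234.46 MPa
Soderberg: 1/n_f = τ_a/S_se + τ_m/S_sy = 170.86/485 + 234.46/795 = 0.35230 + 0.29492 = 0.64722
n_f = 1/0.64722 = 1.545

1.55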